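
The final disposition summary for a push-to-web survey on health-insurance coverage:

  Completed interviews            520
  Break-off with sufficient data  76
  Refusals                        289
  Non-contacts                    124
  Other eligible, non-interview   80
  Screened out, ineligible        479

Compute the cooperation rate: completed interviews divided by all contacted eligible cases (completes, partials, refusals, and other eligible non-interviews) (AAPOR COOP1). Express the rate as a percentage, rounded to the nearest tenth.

Numerator: 520
Base: 520 + 76 + 289 + 80 = 965
COOP1 = 520 / 965 = 0.5389

53.9%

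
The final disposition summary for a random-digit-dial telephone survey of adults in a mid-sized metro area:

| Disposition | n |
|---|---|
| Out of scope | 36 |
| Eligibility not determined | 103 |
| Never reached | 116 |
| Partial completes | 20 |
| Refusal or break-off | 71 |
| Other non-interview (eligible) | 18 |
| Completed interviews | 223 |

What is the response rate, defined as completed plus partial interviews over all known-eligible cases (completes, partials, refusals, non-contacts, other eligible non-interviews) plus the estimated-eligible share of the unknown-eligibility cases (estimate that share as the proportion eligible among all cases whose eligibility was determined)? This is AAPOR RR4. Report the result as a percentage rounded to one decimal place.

44.7%

Top = 223 + 20 = 243
Determined eligible = 223 + 20 + 71 + 116 + 18 = 448
e = 448 / (448 + 36) = 448 / 484 = 0.9256
Eligible share of unknowns = 0.9256 × 103 = 95.34
Denom = 448 + 95.34 = 543.34
RR4 = 243 / 543.34 = 0.4472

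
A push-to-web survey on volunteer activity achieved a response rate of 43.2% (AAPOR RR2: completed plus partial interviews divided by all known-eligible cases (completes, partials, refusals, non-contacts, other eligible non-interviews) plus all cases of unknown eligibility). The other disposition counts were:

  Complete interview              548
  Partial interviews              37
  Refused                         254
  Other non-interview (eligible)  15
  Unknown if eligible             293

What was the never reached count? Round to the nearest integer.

Num → 548 + 37 = 585
RR2 = 585 / D = 0.432
D = 585 / 0.432 = 1354.2
Remaining denominator categories sum to 1147
never reached = 1354.2 − 1147 ≈ 207

207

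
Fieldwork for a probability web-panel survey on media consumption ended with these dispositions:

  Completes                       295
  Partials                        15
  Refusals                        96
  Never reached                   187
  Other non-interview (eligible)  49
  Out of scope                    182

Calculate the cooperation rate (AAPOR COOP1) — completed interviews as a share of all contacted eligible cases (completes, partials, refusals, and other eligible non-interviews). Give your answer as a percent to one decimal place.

64.8%

Top → 295
Denom → 295 + 15 + 96 + 49 = 455
COOP1 = 295 / 455 = 0.6484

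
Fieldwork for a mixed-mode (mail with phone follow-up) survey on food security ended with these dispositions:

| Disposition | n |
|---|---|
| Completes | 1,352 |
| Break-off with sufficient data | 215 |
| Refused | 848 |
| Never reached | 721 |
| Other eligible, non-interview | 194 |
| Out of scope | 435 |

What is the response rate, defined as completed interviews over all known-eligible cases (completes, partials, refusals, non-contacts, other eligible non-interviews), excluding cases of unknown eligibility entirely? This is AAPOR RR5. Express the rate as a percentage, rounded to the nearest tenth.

40.6%

Num: 1352
Base: 1352 + 215 + 848 + 721 + 194 = 3330
RR5 = 1352 / 3330 = 0.4060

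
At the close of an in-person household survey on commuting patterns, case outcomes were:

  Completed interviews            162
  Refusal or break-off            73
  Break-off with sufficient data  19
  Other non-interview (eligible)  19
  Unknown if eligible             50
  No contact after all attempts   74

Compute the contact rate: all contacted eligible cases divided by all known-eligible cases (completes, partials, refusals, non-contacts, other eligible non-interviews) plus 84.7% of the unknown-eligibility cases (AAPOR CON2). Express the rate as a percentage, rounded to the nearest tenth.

70.1%

Top → 162 + 19 + 73 + 19 = 273
Known eligible → 162 + 19 + 73 + 74 + 19 = 347
Eligible share of unknowns → 0.8470 × 50 = 42.35
Denom → 347 + 42.35 = 389.35
CON2 = 273 / 389.35 = 0.7012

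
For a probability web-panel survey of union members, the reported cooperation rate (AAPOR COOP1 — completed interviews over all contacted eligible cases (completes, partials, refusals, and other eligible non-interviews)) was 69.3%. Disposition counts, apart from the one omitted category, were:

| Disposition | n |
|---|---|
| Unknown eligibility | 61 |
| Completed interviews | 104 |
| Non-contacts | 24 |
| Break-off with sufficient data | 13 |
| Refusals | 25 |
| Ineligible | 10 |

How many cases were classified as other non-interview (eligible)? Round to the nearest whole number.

8

COOP1 = 104 / D = 0.693
D = 104 / 0.693 = 150.1
Rest of base = 142
other non-interview (eligible) = 150.1 − 142 ≈ 8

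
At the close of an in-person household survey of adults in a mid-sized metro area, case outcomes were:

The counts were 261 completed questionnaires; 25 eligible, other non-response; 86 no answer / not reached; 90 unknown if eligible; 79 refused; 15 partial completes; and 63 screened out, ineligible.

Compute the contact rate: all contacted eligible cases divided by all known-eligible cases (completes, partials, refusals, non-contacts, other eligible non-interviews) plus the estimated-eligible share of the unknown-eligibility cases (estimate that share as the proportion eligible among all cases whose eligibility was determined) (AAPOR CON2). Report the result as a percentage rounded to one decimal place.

69.7%

Top = 261 + 15 + 79 + 25 = 380
Known eligible = 261 + 15 + 79 + 86 + 25 = 466
e = 466 / (466 + 63) = 466 / 529 = 0.8809
e × U = 0.8809 × 90 = 79.28
Base = 466 + 79.28 = 545.28
CON2 = 380 / 545.28 = 0.6969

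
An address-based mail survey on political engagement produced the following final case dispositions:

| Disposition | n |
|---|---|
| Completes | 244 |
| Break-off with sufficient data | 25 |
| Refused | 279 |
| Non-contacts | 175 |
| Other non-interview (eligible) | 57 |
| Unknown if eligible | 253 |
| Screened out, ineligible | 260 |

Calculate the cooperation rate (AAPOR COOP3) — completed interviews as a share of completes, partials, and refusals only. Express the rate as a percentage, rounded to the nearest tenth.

44.5%

Num: 244
Base: 244 + 25 + 279 = 548
COOP3 = 244 / 548 = 0.4453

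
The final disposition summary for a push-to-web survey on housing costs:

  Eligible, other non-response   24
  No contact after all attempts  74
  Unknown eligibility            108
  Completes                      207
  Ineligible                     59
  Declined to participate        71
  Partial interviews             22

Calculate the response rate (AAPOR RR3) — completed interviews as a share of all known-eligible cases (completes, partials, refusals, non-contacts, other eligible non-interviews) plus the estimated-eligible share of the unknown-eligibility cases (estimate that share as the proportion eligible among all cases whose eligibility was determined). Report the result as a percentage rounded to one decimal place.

42.1%

Num = 207
Known eligible = 207 + 22 + 71 + 74 + 24 = 398
e = 398 / (398 + 59) = 398 / 457 = 0.8709
Eligible share of unknowns = 0.8709 × 108 = 94.06
Base = 398 + 94.06 = 492.06
RR3 = 207 / 492.06 = 0.4207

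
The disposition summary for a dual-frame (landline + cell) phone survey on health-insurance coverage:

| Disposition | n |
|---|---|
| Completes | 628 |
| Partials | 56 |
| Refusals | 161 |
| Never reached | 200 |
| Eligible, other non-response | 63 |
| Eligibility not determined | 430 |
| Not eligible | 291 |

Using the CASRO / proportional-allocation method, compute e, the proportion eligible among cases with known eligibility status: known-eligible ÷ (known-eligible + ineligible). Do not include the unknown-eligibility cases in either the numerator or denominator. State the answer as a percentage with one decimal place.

79.2%

Determined eligible: 628 + 56 + 161 + 200 + 63 = 1108
e = 1108 / (1108 + 291) = 1108 / 1399 = 0.7920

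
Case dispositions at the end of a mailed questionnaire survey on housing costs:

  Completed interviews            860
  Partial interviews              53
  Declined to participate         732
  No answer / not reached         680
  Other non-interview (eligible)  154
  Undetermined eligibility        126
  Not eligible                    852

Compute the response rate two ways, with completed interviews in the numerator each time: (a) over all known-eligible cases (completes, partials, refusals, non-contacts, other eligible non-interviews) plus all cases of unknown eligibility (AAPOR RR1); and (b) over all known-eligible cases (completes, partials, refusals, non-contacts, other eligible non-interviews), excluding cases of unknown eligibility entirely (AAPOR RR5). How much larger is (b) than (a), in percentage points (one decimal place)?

Numerator: 860
Denominator: 860 + 53 + 732 + 680 + 154 + 126 = 2605
RR1 = 860 / 2605 = 0.3301
Denominator: 860 + 53 + 732 + 680 + 154 = 2479
RR5 = 860 / 2479 = 0.3469
Difference = 34.69 − 33.01 = 1.68 percentage points

1.7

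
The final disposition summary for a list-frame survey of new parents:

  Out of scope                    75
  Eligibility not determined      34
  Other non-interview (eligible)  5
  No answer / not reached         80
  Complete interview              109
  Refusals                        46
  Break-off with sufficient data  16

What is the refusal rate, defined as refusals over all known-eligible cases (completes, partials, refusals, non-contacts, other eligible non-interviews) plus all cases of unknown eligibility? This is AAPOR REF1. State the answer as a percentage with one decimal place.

Num = 46
Denom = 109 + 16 + 46 + 80 + 5 + 34 = 290
REF1 = 46 / 290 = 0.1586

15.9%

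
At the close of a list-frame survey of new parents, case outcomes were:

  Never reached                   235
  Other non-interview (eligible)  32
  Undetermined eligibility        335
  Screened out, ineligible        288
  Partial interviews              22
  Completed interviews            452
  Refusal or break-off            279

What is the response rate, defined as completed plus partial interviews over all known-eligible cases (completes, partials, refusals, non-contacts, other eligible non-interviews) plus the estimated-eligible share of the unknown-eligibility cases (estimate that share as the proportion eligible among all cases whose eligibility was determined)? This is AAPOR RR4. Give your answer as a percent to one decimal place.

37.0%

Num = 452 + 22 = 474
Known eligible = 452 + 22 + 279 + 235 + 32 = 1020
e = 1020 / (1020 + 288) = 1020 / 1308 = 0.7798
e × U = 0.7798 × 335 = 261.23
Denom = 1020 + 261.23 = 1281.23
RR4 = 474 / 1281.23 = 0.3700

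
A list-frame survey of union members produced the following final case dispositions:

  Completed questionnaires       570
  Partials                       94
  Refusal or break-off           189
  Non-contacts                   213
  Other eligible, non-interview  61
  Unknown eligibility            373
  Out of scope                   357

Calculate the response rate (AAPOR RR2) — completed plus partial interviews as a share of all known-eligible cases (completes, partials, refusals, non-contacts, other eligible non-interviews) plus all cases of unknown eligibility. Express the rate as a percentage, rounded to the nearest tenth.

Top: 570 + 94 = 664
Denom: 570 + 94 + 189 + 213 + 61 + 373 = 1500
RR2 = 664 / 1500 = 0.4427

44.3%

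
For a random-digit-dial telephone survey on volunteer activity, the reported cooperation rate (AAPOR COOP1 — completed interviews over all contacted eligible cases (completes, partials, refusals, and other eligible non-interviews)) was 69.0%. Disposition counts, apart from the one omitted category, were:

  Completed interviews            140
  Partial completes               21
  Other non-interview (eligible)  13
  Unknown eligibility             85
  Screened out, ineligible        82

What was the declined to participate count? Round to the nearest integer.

29

COOP1 = 140 / D = 0.690
D = 140 / 0.690 = 202.9
Other denominator terms total 174
declined to participate = 202.9 − 174 ≈ 29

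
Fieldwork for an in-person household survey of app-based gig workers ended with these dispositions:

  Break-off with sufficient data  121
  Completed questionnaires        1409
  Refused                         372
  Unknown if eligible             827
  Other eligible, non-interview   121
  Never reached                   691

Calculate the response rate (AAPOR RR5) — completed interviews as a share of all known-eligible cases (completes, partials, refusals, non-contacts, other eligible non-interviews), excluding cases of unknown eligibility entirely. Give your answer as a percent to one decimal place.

51.9%

Top = 1409
Denominator = 1409 + 121 + 372 + 691 + 121 = 2714
RR5 = 1409 / 2714 = 0.5192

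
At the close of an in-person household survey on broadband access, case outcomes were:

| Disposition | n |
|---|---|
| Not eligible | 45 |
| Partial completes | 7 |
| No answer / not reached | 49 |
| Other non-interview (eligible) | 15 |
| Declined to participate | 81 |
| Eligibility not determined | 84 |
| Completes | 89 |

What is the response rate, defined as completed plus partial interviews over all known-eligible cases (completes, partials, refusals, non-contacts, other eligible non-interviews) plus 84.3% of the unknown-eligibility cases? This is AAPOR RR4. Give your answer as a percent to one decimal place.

Num: 89 + 7 = 96
Eligible (known): 89 + 7 + 81 + 49 + 15 = 241
Estimated eligible among unknowns: 0.8430 × 84 = 70.81
Denominator: 241 + 70.81 = 311.81
RR4 = 96 / 311.81 = 0.3079

30.8%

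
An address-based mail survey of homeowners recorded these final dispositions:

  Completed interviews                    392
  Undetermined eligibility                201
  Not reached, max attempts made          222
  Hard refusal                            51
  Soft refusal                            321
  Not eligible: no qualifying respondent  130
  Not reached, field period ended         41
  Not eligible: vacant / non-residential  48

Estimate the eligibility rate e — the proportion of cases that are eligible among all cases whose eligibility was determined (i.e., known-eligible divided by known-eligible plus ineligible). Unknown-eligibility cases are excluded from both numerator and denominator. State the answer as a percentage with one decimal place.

Refused = 51 + 321 = 372
No contact after all attempts = 41 + 222 = 263
Screened out, ineligible = 130 + 48 = 178
Eligible (known) = 392 + 372 + 263 = 1027
e = 1027 / (1027 + 178) = 1027 / 1205 = 0.8523

85.2%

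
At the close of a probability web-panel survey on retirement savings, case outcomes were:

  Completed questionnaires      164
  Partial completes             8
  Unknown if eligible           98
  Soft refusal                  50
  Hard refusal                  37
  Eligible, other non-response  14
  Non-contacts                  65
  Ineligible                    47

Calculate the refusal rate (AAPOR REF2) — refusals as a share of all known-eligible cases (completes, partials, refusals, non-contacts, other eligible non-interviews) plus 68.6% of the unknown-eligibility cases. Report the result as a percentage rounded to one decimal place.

Refused = 37 + 50 = 87
Numerator → 87
Determined eligible → 164 + 8 + 87 + 65 + 14 = 338
Eligible share of unknowns → 0.6860 × 98 = 67.23
Base → 338 + 67.23 = 405.23
REF2 = 87 / 405.23 = 0.2147

21.5%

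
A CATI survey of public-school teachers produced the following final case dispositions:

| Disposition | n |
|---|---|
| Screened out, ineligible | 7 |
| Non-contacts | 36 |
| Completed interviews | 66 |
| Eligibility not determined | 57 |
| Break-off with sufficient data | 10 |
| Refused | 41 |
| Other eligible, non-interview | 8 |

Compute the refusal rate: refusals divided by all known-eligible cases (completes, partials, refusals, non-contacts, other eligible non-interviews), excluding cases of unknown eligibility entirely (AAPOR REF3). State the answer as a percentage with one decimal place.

25.5%

Numerator = 41
Denominator = 66 + 10 + 41 + 36 + 8 = 161
REF3 = 41 / 161 = 0.2547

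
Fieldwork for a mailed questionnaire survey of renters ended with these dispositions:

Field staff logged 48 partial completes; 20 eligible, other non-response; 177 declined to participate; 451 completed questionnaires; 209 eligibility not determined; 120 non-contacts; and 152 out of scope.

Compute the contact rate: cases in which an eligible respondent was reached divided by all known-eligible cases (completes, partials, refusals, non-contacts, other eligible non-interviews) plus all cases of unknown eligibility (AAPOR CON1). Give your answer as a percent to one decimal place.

Numerator: 451 + 48 + 177 + 20 = 696
Denominator: 451 + 48 + 177 + 120 + 20 + 209 = 1025
CON1 = 696 / 1025 = 0.6790

67.9%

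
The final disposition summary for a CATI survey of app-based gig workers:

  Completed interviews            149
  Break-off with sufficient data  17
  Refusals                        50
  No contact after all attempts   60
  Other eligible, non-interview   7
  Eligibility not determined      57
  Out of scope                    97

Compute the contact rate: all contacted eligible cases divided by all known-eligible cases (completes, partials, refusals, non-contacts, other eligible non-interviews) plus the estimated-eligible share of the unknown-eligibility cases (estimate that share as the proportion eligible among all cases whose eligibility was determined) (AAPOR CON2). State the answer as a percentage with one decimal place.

Num = 149 + 17 + 50 + 7 = 223
Eligible (known) = 149 + 17 + 50 + 60 + 7 = 283
e = 283 / (283 + 97) = 283 / 380 = 0.7447
Eligible share of unknowns = 0.7447 × 57 = 42.45
Denominator = 283 + 42.45 = 325.45
CON2 = 223 / 325.45 = 0.6852

68.5%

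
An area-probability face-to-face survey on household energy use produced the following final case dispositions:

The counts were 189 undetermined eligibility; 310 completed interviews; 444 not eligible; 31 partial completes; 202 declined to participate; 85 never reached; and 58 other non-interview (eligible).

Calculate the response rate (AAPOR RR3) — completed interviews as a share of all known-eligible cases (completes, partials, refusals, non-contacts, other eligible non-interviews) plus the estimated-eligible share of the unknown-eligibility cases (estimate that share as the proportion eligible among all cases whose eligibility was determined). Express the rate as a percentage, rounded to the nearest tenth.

38.7%

Top = 310
Known eligible = 310 + 31 + 202 + 85 + 58 = 686
e = 686 / (686 + 444) = 686 / 1130 = 0.6071
Estimated eligible among unknowns = 0.6071 × 189 = 114.74
Denom = 686 + 114.74 = 800.74
RR3 = 310 / 800.74 = 0.3871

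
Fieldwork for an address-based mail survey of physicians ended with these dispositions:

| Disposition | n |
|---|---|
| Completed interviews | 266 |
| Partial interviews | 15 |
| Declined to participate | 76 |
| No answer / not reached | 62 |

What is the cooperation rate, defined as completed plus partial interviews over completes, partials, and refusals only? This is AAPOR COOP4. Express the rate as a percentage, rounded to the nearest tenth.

78.7%

Top: 266 + 15 = 281
Base: 266 + 15 + 76 = 357
COOP4 = 281 / 357 = 0.7871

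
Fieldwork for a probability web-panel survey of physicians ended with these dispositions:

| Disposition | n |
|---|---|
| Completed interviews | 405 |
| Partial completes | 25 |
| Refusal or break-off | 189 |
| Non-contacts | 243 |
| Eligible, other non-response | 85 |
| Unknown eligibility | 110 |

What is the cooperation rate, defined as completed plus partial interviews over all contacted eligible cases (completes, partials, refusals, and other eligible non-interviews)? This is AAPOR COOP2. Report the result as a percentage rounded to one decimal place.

61.1%

Top: 405 + 25 = 430
Denominator: 405 + 25 + 189 + 85 = 704
COOP2 = 430 / 704 = 0.6108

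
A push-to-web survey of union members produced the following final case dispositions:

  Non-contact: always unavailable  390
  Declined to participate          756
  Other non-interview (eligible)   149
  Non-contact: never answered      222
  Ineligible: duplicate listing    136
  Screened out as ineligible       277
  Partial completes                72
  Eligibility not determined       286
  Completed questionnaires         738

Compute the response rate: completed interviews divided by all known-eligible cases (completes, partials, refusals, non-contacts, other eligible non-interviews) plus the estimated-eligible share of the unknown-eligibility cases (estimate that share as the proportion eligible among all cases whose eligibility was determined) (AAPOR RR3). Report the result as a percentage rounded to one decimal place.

28.7%

Never reached = 222 + 390 = 612
Screened out, ineligible = 277 + 136 = 413
Num: 738
Known eligible: 738 + 72 + 756 + 612 + 149 = 2327
e = 2327 / (2327 + 413) = 2327 / 2740 = 0.8493
Eligible share of unknowns: 0.8493 × 286 = 242.90
Base: 2327 + 242.90 = 2569.90
RR3 = 738 / 2569.90 = 0.2872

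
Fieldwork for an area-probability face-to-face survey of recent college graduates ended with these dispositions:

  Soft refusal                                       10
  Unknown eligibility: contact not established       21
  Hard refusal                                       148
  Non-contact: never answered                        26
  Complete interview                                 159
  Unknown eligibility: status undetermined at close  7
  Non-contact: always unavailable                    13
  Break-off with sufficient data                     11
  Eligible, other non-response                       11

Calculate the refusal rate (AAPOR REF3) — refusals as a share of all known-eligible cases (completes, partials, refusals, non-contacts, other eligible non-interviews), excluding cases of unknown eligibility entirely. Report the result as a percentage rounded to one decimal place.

41.8%

Declined to participate = 148 + 10 = 158
Never reached = 26 + 13 = 39
Unknown if eligible = 21 + 7 = 28
Top = 158
Denominator = 159 + 11 + 158 + 39 + 11 = 378
REF3 = 158 / 378 = 0.4180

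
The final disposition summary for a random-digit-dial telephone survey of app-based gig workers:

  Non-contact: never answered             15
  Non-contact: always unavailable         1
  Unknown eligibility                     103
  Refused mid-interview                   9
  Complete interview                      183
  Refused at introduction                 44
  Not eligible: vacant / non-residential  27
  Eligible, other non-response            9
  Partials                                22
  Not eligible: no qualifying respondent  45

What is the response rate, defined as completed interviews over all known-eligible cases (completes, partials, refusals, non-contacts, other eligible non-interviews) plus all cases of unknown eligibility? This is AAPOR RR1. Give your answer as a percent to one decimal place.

47.4%

Refusals = 44 + 9 = 53
Never reached = 15 + 1 = 16
Out of scope = 45 + 27 = 72
Num: 183
Base: 183 + 22 + 53 + 16 + 9 + 103 = 386
RR1 = 183 / 386 = 0.4741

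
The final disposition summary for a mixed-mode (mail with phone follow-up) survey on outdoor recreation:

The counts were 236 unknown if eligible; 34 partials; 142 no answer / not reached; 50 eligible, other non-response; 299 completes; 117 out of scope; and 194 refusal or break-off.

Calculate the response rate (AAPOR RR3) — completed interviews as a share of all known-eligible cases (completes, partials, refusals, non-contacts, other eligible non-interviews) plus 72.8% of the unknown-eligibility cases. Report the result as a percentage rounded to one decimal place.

Num = 299
Determined eligible = 299 + 34 + 194 + 142 + 50 = 719
e × U = 0.7280 × 236 = 171.81
Base = 719 + 171.81 = 890.81
RR3 = 299 / 890.81 = 0.3356

33.6%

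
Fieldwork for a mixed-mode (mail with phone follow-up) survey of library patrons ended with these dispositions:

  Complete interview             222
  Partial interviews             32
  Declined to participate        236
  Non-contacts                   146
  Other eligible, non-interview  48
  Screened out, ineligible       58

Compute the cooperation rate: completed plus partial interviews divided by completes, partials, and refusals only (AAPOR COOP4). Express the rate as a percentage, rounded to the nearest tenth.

Top = 222 + 32 = 254
Denom = 222 + 32 + 236 = 490
COOP4 = 254 / 490 = 0.5184

51.8%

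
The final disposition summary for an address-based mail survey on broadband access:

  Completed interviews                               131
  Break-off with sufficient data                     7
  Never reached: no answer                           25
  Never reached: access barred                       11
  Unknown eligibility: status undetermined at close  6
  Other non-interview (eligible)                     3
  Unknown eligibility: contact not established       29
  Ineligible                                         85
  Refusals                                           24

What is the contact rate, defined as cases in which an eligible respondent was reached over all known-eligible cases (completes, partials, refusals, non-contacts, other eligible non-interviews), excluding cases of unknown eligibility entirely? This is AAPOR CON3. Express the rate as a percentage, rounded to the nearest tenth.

82.1%

No answer / not reached = 25 + 11 = 36
Unknown if eligible = 29 + 6 = 35
Top → 131 + 7 + 24 + 3 = 165
Base → 131 + 7 + 24 + 36 + 3 = 201
CON3 = 165 / 201 = 0.8209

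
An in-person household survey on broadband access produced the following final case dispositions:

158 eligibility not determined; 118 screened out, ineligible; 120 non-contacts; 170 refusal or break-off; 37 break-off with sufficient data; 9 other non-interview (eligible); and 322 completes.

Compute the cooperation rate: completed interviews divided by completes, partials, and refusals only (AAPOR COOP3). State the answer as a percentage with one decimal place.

Num: 322
Denom: 322 + 37 + 170 = 529
COOP3 = 322 / 529 = 0.6087

60.9%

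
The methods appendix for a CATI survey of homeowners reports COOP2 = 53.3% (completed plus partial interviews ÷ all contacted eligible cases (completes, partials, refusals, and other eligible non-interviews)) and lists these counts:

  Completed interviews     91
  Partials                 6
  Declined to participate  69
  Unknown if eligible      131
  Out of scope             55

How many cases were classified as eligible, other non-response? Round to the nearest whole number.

16

Top: 91 + 6 = 97
COOP2 = 97 / D = 0.533
D = 97 / 0.533 = 182.0
Other denominator terms total 166
eligible, other non-response = 182.0 − 166 ≈ 16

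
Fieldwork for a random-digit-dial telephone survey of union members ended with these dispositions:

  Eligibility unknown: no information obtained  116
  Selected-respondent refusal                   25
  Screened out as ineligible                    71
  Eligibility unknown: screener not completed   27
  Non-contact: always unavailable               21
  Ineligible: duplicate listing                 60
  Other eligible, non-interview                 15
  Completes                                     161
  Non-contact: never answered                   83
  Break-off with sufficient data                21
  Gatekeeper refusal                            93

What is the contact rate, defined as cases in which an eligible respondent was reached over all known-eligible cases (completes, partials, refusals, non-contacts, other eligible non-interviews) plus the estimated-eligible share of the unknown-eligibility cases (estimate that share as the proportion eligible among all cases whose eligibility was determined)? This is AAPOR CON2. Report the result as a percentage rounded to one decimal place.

59.7%

Declined to participate = 93 + 25 = 118
No contact after all attempts = 83 + 21 = 104
Undetermined eligibility = 27 + 116 = 143
Ineligible = 71 + 60 = 131
Top = 161 + 21 + 118 + 15 = 315
Determined eligible = 161 + 21 + 118 + 104 + 15 = 419
e = 419 / (419 + 131) = 419 / 550 = 0.7618
Eligible share of unknowns = 0.7618 × 143 = 108.94
Denominator = 419 + 108.94 = 527.94
CON2 = 315 / 527.94 = 0.5967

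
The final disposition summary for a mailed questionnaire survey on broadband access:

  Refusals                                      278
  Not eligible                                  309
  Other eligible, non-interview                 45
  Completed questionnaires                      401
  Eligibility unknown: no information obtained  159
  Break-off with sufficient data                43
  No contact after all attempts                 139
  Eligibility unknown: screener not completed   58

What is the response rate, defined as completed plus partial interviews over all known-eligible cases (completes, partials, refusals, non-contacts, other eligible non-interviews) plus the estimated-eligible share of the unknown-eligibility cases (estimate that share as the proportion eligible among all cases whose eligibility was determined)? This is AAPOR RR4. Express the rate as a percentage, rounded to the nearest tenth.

Unknown eligibility = 58 + 159 = 217
Top: 401 + 43 = 444
Eligible (known): 401 + 43 + 278 + 139 + 45 = 906
e = 906 / (906 + 309) = 906 / 1215 = 0.7457
e × U: 0.7457 × 217 = 161.82
Denominator: 906 + 161.82 = 1067.82
RR4 = 444 / 1067.82 = 0.4158

41.6%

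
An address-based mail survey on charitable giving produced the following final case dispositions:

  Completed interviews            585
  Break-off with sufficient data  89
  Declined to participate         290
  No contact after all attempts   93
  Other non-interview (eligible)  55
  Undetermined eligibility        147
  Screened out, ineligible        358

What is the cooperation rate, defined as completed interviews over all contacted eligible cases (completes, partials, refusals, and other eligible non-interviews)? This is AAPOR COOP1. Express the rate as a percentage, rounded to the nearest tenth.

57.4%

Num → 585
Base → 585 + 89 + 290 + 55 = 1019
COOP1 = 585 / 1019 = 0.5741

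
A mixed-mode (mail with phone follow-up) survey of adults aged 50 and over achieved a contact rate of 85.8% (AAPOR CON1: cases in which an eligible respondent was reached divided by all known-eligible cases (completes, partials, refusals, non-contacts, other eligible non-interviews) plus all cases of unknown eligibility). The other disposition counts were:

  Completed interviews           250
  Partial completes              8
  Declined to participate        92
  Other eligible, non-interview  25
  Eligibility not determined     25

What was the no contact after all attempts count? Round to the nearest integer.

37

Top: 250 + 8 + 92 + 25 = 375
CON1 = 375 / D = 0.858
D = 375 / 0.858 = 437.1
Rest of base = 400
no contact after all attempts = 437.1 − 400 ≈ 37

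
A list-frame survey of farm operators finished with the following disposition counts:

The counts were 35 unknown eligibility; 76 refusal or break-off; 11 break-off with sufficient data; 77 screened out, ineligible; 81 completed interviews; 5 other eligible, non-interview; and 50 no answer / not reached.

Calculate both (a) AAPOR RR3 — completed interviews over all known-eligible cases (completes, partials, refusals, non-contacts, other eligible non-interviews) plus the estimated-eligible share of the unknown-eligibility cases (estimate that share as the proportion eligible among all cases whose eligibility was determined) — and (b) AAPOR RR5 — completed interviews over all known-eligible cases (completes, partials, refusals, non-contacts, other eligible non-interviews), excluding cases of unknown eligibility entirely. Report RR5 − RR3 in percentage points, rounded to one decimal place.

3.8

Top → 81
Determined eligible → 81 + 11 + 76 + 50 + 5 = 223
e = 223 / (223 + 77) = 223 / 300 = 0.7433
Estimated eligible among unknowns → 0.7433 × 35 = 26.02
Base → 223 + 26.02 = 249.02
RR3 = 81 / 249.02 = 0.3253
Base → 81 + 11 + 76 + 50 + 5 = 223
RR5 = 81 / 223 = 0.3632
Difference = 36.32 − 32.53 = 3.79 percentage points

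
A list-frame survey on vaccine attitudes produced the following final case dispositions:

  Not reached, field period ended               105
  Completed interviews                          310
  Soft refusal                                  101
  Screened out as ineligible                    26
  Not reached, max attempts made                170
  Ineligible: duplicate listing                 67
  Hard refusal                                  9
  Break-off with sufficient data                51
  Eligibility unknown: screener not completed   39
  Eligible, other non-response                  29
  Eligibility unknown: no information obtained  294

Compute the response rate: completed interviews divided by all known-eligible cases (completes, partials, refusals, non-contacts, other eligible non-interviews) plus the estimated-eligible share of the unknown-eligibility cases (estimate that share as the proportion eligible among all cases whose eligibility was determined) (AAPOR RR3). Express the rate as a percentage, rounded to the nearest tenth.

Refused = 9 + 101 = 110
Non-contacts = 105 + 170 = 275
Unknown if eligible = 39 + 294 = 333
Out of scope = 26 + 67 = 93
Top: 310
Determined eligible: 310 + 51 + 110 + 275 + 29 = 775
e = 775 / (775 + 93) = 775 / 868 = 0.8929
Eligible share of unknowns: 0.8929 × 333 = 297.34
Denom: 775 + 297.34 = 1072.34
RR3 = 310 / 1072.34 = 0.2891

28.9%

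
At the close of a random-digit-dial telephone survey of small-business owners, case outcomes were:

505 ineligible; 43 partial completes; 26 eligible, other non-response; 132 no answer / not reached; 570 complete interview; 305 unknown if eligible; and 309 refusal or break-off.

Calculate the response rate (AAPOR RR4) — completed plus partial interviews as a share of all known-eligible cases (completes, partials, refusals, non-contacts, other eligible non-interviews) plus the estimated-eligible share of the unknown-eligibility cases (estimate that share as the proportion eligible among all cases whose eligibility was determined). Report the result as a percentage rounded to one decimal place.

Top = 570 + 43 = 613
Eligible (known) = 570 + 43 + 309 + 132 + 26 = 1080
e = 1080 / (1080 + 505) = 1080 / 1585 = 0.6814
Estimated eligible among unknowns = 0.6814 × 305 = 207.83
Denom = 1080 + 207.83 = 1287.83
RR4 = 613 / 1287.83 = 0.4760

47.6%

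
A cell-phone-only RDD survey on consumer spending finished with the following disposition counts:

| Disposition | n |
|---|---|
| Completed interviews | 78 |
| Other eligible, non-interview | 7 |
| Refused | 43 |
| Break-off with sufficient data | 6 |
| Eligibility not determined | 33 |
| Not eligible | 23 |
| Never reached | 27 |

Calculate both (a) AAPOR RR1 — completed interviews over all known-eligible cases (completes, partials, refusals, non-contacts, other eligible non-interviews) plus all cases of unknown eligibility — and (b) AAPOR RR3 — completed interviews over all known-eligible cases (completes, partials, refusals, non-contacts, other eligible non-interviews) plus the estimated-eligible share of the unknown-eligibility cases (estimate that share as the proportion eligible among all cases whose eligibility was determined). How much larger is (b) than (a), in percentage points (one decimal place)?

0.9

Top: 78
Denom: 78 + 6 + 43 + 27 + 7 + 33 = 194
RR1 = 78 / 194 = 0.4021
Eligible (known): 78 + 6 + 43 + 27 + 7 = 161
e = 161 / (161 + 23) = 161 / 184 = 0.8750
e × U: 0.8750 × 33 = 28.88
Denom: 161 + 28.88 = 189.88
RR3 = 78 / 189.88 = 0.4108
Difference = 41.08 − 40.21 = 0.87 percentage points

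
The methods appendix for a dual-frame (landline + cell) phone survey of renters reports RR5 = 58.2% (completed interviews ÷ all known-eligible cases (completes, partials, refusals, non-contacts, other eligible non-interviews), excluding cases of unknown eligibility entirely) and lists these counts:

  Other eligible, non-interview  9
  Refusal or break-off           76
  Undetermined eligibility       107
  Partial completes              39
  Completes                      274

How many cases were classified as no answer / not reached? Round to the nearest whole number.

73

RR5 = 274 / D = 0.582
D = 274 / 0.582 = 470.8
Other denominator terms total 398
no answer / not reached = 470.8 − 398 ≈ 73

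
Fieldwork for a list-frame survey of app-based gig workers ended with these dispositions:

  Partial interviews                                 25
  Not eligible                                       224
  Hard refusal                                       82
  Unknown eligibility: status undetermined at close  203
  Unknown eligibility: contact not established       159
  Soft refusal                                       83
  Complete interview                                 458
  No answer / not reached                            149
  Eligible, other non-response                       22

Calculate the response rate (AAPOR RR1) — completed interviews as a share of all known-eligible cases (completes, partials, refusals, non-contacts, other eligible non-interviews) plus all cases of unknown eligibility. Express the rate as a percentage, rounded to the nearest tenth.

Refusal or break-off = 82 + 83 = 165
Undetermined eligibility = 159 + 203 = 362
Top → 458
Denominator → 458 + 25 + 165 + 149 + 22 + 362 = 1181
RR1 = 458 / 1181 = 0.3878

38.8%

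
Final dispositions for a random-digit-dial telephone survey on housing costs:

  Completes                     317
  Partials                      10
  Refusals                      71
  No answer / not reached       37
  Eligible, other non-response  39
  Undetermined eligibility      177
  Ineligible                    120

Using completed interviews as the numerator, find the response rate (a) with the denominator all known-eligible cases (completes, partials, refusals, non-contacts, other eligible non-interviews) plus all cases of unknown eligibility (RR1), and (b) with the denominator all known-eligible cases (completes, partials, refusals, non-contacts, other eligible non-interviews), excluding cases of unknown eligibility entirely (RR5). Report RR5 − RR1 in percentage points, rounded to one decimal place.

Top: 317
Base: 317 + 10 + 71 + 37 + 39 + 177 = 651
RR1 = 317 / 651 = 0.4869
Base: 317 + 10 + 71 + 37 + 39 = 474
RR5 = 317 / 474 = 0.6688
Difference = 66.88 − 48.69 = 18.19 percentage points

18.2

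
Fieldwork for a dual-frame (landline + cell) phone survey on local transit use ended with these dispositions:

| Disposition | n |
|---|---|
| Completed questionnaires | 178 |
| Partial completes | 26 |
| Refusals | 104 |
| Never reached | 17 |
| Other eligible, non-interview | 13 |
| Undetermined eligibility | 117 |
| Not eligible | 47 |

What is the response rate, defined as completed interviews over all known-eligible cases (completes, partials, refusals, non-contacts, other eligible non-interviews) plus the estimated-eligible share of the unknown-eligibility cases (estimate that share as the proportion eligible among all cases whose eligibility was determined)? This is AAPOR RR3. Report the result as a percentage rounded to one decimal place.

Numerator = 178
Known eligible = 178 + 26 + 104 + 17 + 13 = 338
e = 338 / (338 + 47) = 338 / 385 = 0.8779
e × U = 0.8779 × 117 = 102.71
Denominator = 338 + 102.71 = 440.71
RR3 = 178 / 440.71 = 0.4039

40.4%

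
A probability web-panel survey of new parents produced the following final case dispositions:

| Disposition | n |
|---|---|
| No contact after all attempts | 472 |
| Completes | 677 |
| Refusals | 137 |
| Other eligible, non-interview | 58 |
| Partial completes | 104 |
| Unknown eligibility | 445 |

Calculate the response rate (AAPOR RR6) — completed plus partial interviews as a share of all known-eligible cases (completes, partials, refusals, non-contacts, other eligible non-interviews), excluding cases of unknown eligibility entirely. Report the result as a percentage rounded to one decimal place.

Top: 677 + 104 = 781
Denom: 677 + 104 + 137 + 472 + 58 = 1448
RR6 = 781 / 1448 = 0.5394

53.9%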